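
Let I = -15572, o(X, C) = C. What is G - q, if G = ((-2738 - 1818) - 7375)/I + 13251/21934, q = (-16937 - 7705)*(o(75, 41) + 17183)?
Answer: 72484009726435755/170778124 ≈ 4.2443e+8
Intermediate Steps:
q = -424433808 (q = (-16937 - 7705)*(41 + 17183) = -24642*17224 = -424433808)
G = 234019563/170778124 (G = ((-2738 - 1818) - 7375)/(-15572) + 13251/21934 = (-4556 - 7375)*(-1/15572) + 13251*(1/21934) = -11931*(-1/15572) + 13251/21934 = 11931/15572 + 13251/21934 = 234019563/170778124 ≈ 1.3703)
G - q = 234019563/170778124 - 1*(-424433808) = 234019563/170778124 + 424433808 = 72484009726435755/170778124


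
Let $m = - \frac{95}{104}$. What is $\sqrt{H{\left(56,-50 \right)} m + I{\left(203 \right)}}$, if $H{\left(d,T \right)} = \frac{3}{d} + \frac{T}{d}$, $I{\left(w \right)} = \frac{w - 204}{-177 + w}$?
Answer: $\frac{\sqrt{385931}}{728} \approx 0.85334$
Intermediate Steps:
$I{\left(w \right)} = \frac{-204 + w}{-177 + w}$
$m = - \frac{95}{104}$ ($m = \left(-95\right) \frac{1}{104} = - \frac{95}{104} \approx -0.91346$)
$\sqrt{H{\left(56,-50 \right)} m + I{\left(203 \right)}} = \sqrt{\frac{3 - 50}{56} \left(- \frac{95}{104}\right) + \frac{-204 + 203}{-177 + 203}} = \sqrt{\frac{1}{56} \left(-47\right) \left(- \frac{95}{104}\right) + \frac{1}{26} \left(-1\right)} = \sqrt{\left(- \frac{47}{56}\right) \left(- \frac{95}{104}\right) + \frac{1}{26} \left(-1\right)} = \sqrt{\frac{4465}{5824} - \frac{1}{26}} = \sqrt{\frac{4241}{5824}} = \frac{\sqrt{385931}}{728}$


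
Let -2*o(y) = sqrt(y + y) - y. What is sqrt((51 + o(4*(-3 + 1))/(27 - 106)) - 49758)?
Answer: sqrt(-310221071 + 158*I)/79 ≈ 5.6776e-5 + 222.95*I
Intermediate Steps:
o(y) = y/2 - sqrt(2)*sqrt(y)/2 (o(y) = -(sqrt(y + y) - y)/2 = -(sqrt(2*y) - y)/2 = -(sqrt(2)*sqrt(y) - y)/2 = -(-y + sqrt(2)*sqrt(y))/2 = y/2 - sqrt(2)*sqrt(y)/2)
sqrt((51 + o(4*(-3 + 1))/(27 - 106)) - 49758) = sqrt((51 + ((4*(-3 + 1))/2 - sqrt(2)*sqrt(4*(-3 + 1))/2)/(27 - 106)) - 49758) = sqrt((51 + ((4*(-2))/2 - sqrt(2)*sqrt(4*(-2))/2)/(-79)) - 49758) = sqrt((51 + ((1/2)*(-8) - sqrt(2)*sqrt(-8)/2)*(-1/79)) - 49758) = sqrt((51 + (-4 - sqrt(2)*2*I*sqrt(2)/2)*(-1/79)) - 49758) = sqrt((51 + (-4 - 2*I)*(-1/79)) - 49758) = sqrt((51 + (4/79 + 2*I/79)) - 49758) = sqrt((4033/79 + 2*I/79) - 49758) = sqrt(-3926849/79 + 2*I/79)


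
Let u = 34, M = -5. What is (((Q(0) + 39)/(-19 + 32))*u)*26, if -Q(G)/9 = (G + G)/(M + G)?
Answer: 2652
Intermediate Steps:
Q(G) = -18*G/(-5 + G) (Q(G) = -9*(G + G)/(-5 + G) = -9*2*G/(-5 + G) = -18*G/(-5 + G))
(((Q(0) + 39)/(-19 + 32))*u)*26 = (((-18*0/(-5 + 0) + 39)/(-19 + 32))*34)*26 = (((-18*0/(-5) + 39)/13)*34)*26 = (((-18*0*(-1/5) + 39)*(1/13))*34)*26 = (((0 + 39)*(1/13))*34)*26 = ((39*(1/13))*34)*26 = (3*34)*26 = 102*26 = 2652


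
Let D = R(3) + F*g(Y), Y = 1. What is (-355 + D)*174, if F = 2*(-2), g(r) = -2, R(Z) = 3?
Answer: -59856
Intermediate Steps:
F = -4
D = 11 (D = 3 - 4*(-2) = 3 + 8 = 11)
(-355 + D)*174 = (-355 + 11)*174 = -344*174 = -59856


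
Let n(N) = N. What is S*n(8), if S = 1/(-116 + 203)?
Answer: 8/87 ≈ 0.091954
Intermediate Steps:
S = 1/87 ≈ 0.011494
S*n(8) = (1/87)*8 = 8/87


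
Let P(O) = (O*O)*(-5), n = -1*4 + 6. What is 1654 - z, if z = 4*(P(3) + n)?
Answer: 1826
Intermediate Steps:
n = 2 (n = -4 + 6 = 2)
P(O) = -5*O² (P(O) = O²*(-5) = -5*O²)
z = -172 (z = 4*(-5*3² + 2) = 4*(-5*9 + 2) = 4*(-45 + 2) = 4*(-43) = -172)
1654 - z = 1654 - 1*(-172) = 1654 + 172 = 1826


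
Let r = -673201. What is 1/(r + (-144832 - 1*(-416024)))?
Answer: -1/402009 ≈ -2.4875e-6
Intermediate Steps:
1/(r + (-144832 - 1*(-416024))) = 1/(-673201 + (-144832 - 1*(-416024))) = 1/(-673201 + (-144832 + 416024)) = 1/(-673201 + 271192) = 1/(-402009) = -1/402009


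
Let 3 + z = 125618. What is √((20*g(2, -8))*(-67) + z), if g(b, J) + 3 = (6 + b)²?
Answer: 15*√195 ≈ 209.46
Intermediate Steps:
g(b, J) = -3 + (6 + b)²
z = 125615 (z = -3 + 125618 = 125615)
√((20*g(2, -8))*(-67) + z) = √((20*(-3 + (6 + 2)²))*(-67) + 125615) = √((20*(-3 + 8²))*(-67) + 125615) = √((20*(-3 + 64))*(-67) + 125615) = √((20*61)*(-67) + 125615) = √(1220*(-67) + 125615) = √(-81740 + 125615) = √43875 = 15*√195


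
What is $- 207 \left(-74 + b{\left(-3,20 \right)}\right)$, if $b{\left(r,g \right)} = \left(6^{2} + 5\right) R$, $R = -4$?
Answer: $49266$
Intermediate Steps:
$b{\left(r,g \right)} = -164$ ($b{\left(r,g \right)} = \left(6^{2} + 5\right) \left(-4\right) = \left(36 + 5\right) \left(-4\right) = 41 \left(-4\right) = -164$)
$- 207 \left(-74 + b{\left(-3,20 \right)}\right) = - 207 \left(-74 - 164\right) = \left(-207\right) \left(-238\right) = 49266$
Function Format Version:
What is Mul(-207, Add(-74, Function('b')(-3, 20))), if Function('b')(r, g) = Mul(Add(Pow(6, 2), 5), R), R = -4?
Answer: 49266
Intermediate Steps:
Function('b')(r, g) = -164 (Function('b')(r, g) = Mul(Add(Pow(6, 2), 5), -4) = Mul(Add(36, 5), -4) = Mul(41, -4) = -164)
Mul(-207, Add(-74, Function('b')(-3, 20))) = Mul(-207, Add(-74, -164)) = Mul(-207, -238) = 49266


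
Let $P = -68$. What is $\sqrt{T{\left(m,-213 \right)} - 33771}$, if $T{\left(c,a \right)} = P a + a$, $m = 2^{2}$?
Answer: $10 i \sqrt{195} \approx 139.64 i$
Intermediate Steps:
$m = 4$
$T{\left(c,a \right)} = - 67 a$ ($T{\left(c,a \right)} = - 68 a + a = - 67 a$)
$\sqrt{T{\left(m,-213 \right)} - 33771} = \sqrt{\left(-67\right) \left(-213\right) - 33771} = \sqrt{14271 - 33771} = \sqrt{-19500} = 10 i \sqrt{195}$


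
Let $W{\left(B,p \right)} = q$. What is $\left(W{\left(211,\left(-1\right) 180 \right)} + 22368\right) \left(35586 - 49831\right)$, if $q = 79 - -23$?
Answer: $-320085150$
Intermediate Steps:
$q = 102$ ($q = 79 + 23 = 102$)
$W{\left(B,p \right)} = 102$
$\left(W{\left(211,\left(-1\right) 180 \right)} + 22368\right) \left(35586 - 49831\right) = \left(102 + 22368\right) \left(35586 - 49831\right) = 22470 \left(-14245\right) = -320085150$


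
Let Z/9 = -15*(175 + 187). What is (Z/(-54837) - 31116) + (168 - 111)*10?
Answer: -62037116/2031 ≈ -30545.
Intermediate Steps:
Z = -48870 (Z = 9*(-15*(175 + 187)) = 9*(-15*362) = 9*(-5430) = -48870)
(Z/(-54837) - 31116) + (168 - 111)*10 = (-48870/(-54837) - 31116) + (168 - 111)*10 = (-48870*(-1/54837) - 31116) + 57*10 = (1810/2031 - 31116) + 570 = -63194786/2031 + 570 = -62037116/2031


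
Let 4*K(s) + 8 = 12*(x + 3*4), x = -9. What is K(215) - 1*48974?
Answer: -48967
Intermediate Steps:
K(s) = 7 (K(s) = -2 + (12*(-9 + 3*4))/4 = -2 + (12*(-9 + 12))/4 = -2 + (12*3)/4 = -2 + (1/4)*36 = -2 + 9 = 7)
K(215) - 1*48974 = 7 - 1*48974 = 7 - 48974 = -48967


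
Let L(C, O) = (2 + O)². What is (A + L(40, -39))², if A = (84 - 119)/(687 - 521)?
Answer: 51628473961/27556 ≈ 1.8736e+6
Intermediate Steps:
A = -35/166 ≈ -0.21084
(A + L(40, -39))² = (-35/166 + (2 - 39)²)² = (-35/166 + (-37)²)² = (-35/166 + 1369)² = (227219/166)² = 51628473961/27556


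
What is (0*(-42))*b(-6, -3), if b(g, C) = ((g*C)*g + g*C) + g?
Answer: 0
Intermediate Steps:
b(g, C) = g + C*g + C*g² (b(g, C) = ((C*g)*g + C*g) + g = (C*g² + C*g) + g = (C*g + C*g²) + g = g + C*g + C*g²)
(0*(-42))*b(-6, -3) = (0*(-42))*(-6*(1 - 3 - 3*(-6))) = 0*(-6*(1 - 3 + 18)) = 0*(-6*16) = 0*(-96) = 0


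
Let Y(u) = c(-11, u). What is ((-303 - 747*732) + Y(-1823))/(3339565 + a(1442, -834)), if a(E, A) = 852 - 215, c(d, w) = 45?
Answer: -273531/1670101 ≈ -0.16378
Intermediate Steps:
Y(u) = 45
a(E, A) = 637
((-303 - 747*732) + Y(-1823))/(3339565 + a(1442, -834)) = ((-303 - 747*732) + 45)/(3339565 + 637) = ((-303 - 546804) + 45)/3340202 = (-547107 + 45)*(1/3340202) = -547062*1/3340202 = -273531/1670101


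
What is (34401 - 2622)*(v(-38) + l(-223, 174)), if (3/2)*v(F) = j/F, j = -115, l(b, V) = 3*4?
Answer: 8463807/19 ≈ 4.4546e+5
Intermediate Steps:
l(b, V) = 12
v(F) = -230/(3*F) (v(F) = 2*(-115/F)/3 = -230/(3*F))
(34401 - 2622)*(v(-38) + l(-223, 174)) = (34401 - 2622)*(-230/3/(-38) + 12) = 31779*(-230/3*(-1/38) + 12) = 31779*(115/57 + 12) = 31779*(799/57) = 8463807/19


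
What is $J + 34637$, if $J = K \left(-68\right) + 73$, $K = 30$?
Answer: $32670$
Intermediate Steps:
$J = -1967$ ($J = 30 \left(-68\right) + 73 = -2040 + 73 = -1967$)
$J + 34637 = -1967 + 34637 = 32670$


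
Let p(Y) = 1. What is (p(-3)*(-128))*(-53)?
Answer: 6784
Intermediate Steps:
(p(-3)*(-128))*(-53) = (1*(-128))*(-53) = -128*(-53) = 6784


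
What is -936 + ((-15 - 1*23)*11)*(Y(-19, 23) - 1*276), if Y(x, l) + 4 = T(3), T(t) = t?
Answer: 114850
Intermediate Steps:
Y(x, l) = -1 (Y(x, l) = -4 + 3 = -1)
-936 + ((-15 - 1*23)*11)*(Y(-19, 23) - 1*276) = -936 + ((-15 - 1*23)*11)*(-1 - 1*276) = -936 + ((-15 - 23)*11)*(-1 - 276) = -936 - 38*11*(-277) = -936 - 418*(-277) = -936 + 115786 = 114850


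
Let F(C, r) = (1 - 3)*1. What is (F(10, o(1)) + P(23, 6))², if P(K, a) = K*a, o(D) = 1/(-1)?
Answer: 18496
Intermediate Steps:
o(D) = -1
F(C, r) = -2 (F(C, r) = -2*1 = -2)
(F(10, o(1)) + P(23, 6))² = (-2 + 23*6)² = (-2 + 138)² = 136² = 18496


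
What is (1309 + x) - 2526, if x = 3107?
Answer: 1890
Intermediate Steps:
(1309 + x) - 2526 = (1309 + 3107) - 2526 = 4416 - 2526 = 1890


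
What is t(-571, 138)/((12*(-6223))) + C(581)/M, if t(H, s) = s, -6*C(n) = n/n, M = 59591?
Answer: -294143/158929197 ≈ -0.0018508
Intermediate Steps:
C(n) = -⅙ (C(n) = -n/(6*n) = -⅙*1 = -⅙)
t(-571, 138)/((12*(-6223))) + C(581)/M = 138/((12*(-6223))) - ⅙/59591 = 138/(-74676) - ⅙*1/59591 = 138*(-1/74676) - 1/357546 = -23/12446 - 1/357546 = -294143/158929197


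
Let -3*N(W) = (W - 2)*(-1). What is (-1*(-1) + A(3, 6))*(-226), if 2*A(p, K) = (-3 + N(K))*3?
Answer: 339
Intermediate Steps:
N(W) = -2/3 + W/3 (N(W) = -(W - 2)*(-1)/3 = -(-2 + W)*(-1)/3 = -(2 - W)/3 = -2/3 + W/3)
A(p, K) = -11/2 + K/2 (A(p, K) = ((-3 + (-2/3 + K/3))*3)/2 = ((-11/3 + K/3)*3)/2 = (-11 + K)/2 = -11/2 + K/2)
(-1*(-1) + A(3, 6))*(-226) = (-1*(-1) + (-11/2 + (1/2)*6))*(-226) = (1 + (-11/2 + 3))*(-226) = (1 - 5/2)*(-226) = -3/2*(-226) = 339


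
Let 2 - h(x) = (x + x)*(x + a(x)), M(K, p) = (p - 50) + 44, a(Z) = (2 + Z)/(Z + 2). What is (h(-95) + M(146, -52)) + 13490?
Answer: -4426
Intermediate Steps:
a(Z) = 1 (a(Z) = (2 + Z)/(2 + Z) = 1)
M(K, p) = -6 + p (M(K, p) = (-50 + p) + 44 = -6 + p)
h(x) = 2 - 2*x*(1 + x) (h(x) = 2 - (x + x)*(x + 1) = 2 - 2*x*(1 + x))
(h(-95) + M(146, -52)) + 13490 = ((2 - 2*(-95) - 2*(-95)**2) + (-6 - 52)) + 13490 = ((2 + 190 - 2*9025) - 58) + 13490 = ((2 + 190 - 18050) - 58) + 13490 = (-17858 - 58) + 13490 = -17916 + 13490 = -4426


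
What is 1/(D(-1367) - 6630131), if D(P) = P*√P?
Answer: I/(-6630131*I + 1367*√1367) ≈ -1.5082e-7 + 1.1497e-9*I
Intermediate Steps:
D(P) = P^(3/2)
1/(D(-1367) - 6630131) = 1/((-1367)^(3/2) - 6630131) = 1/(-1367*I*√1367 - 6630131) = 1/(-6630131 - 1367*I*√1367)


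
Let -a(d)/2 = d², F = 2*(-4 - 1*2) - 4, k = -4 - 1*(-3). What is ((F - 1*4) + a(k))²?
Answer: 484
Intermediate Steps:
k = -1 (k = -4 + 3 = -1)
F = -16 (F = 2*(-4 - 2) - 4 = 2*(-6) - 4 = -12 - 4 = -16)
a(d) = -2*d²
((F - 1*4) + a(k))² = ((-16 - 1*4) - 2*(-1)²)² = ((-16 - 4) - 2*1)² = (-20 - 2)² = (-22)² = 484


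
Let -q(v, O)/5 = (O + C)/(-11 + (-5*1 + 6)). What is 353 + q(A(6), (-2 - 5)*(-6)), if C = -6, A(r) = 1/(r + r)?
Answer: 371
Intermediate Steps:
A(r) = 1/(2*r)
q(v, O) = -3 + O/2 (q(v, O) = -5*(O - 6)/(-11 + (-5*1 + 6)) = -5*(-6 + O)/(-11 + (-5 + 6)) = -5*(-6 + O)/(-11 + 1) = -5*(-6 + O)/(-10) = -5*(-6 + O)*(-1)/10 = -5*(3/5 - O/10) = -3 + O/2)
353 + q(A(6), (-2 - 5)*(-6)) = 353 + (-3 + ((-2 - 5)*(-6))/2) = 353 + (-3 + (-7*(-6))/2) = 353 + (-3 + (1/2)*42) = 353 + (-3 + 21) = 353 + 18 = 371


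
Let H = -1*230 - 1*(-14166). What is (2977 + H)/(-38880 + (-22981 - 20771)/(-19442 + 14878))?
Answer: -19297733/44351142 ≈ -0.43511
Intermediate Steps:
H = 13936 (H = -230 + 14166 = 13936)
(2977 + H)/(-38880 + (-22981 - 20771)/(-19442 + 14878)) = (2977 + 13936)/(-38880 + (-22981 - 20771)/(-19442 + 14878)) = 16913/(-38880 - 43752/(-4564)) = 16913/(-38880 - 43752*(-1/4564)) = 16913/(-38880 + 10938/1141) = 16913/(-44351142/1141) = 16913*(-1141/44351142) = -19297733/44351142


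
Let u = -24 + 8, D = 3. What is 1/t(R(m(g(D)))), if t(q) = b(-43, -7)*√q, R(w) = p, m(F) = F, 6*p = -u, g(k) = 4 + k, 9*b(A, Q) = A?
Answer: -9*√6/172 ≈ -0.12817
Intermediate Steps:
b(A, Q) = A/9
u = -16
p = 8/3 (p = (-1*(-16))/6 = (⅙)*16 = 8/3 ≈ 2.6667)
R(w) = 8/3
t(q) = -43*√q/9 (t(q) = ((⅑)*(-43))*√q = -43*√q/9)
1/t(R(m(g(D)))) = 1/(-86*√6/27) = -9*√6/172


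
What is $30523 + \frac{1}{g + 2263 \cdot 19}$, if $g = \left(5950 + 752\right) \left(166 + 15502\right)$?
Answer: $\frac{3206439104960}{105049933} \approx 30523.0$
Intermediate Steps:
$g = 105006936$ ($g = 6702 \cdot 15668 = 105006936$)
$30523 + \frac{1}{g + 2263 \cdot 19} = 30523 + \frac{1}{105006936 + 2263 \cdot 19} = 30523 + \frac{1}{105006936 + 42997} = 30523 + \frac{1}{105049933} = \frac{3206439104960}{105049933}$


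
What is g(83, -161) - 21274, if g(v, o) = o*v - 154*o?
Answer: -9843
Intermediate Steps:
g(v, o) = -154*o + o*v
g(83, -161) - 21274 = -161*(-154 + 83) - 21274 = -161*(-71) - 21274 = 11431 - 21274 = -9843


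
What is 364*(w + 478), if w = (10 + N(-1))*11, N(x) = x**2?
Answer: 218036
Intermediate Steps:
w = 121 (w = (10 + (-1)**2)*11 = (10 + 1)*11 = 11*11 = 121)
364*(w + 478) = 364*(121 + 478) = 364*599 = 218036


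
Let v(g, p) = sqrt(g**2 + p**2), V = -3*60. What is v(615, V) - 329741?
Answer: -329741 + 75*sqrt(73) ≈ -3.2910e+5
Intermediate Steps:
V = -180
v(615, V) - 329741 = sqrt(615**2 + (-180)**2) - 329741 = sqrt(378225 + 32400) - 329741 = sqrt(410625) - 329741 = 75*sqrt(73) - 329741 = -329741 + 75*sqrt(73)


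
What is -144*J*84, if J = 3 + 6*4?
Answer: -326592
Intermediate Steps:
J = 27 (J = 3 + 24 = 27)
-144*J*84 = -144*27*84 = -3888*84 = -326592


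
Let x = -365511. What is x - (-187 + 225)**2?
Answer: -366955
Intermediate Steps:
x - (-187 + 225)**2 = -365511 - (-187 + 225)**2 = -365511 - 1*38**2 = -365511 - 1*1444 = -365511 - 1444 = -366955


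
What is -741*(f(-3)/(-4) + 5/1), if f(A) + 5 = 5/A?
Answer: -4940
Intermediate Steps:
f(A) = -5 + 5/A
-741*(f(-3)/(-4) + 5/1) = -741*((-5 + 5/(-3))/(-4) + 5/1) = -741*((-5 + 5*(-1/3))*(-1/4) + 5*1) = -741*((-5 - 5/3)*(-1/4) + 5) = -741*(-20/3*(-1/4) + 5) = -741*(5/3 + 5) = -741*20/3 = -4940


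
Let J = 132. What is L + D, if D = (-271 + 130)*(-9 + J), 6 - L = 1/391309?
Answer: -6784124134/391309 ≈ -17337.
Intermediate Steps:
L = 2347853/391309 (L = 6 - 1/391309 = 2347853/391309 ≈ 6.0000)
D = -17343 (D = (-271 + 130)*(-9 + 132) = -141*123 = -17343)
L + D = 2347853/391309 - 17343 = -6784124134/391309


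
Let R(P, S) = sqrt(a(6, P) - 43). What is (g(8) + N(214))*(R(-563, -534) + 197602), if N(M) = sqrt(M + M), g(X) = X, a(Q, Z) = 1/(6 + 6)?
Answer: (4 + sqrt(107))*(1185612 + I*sqrt(1545))/3 ≈ 5.6688e+6 + 187.94*I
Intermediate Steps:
a(Q, Z) = 1/12
N(M) = sqrt(2)*sqrt(M) (N(M) = sqrt(2*M) = sqrt(2)*sqrt(M))
R(P, S) = I*sqrt(1545)/6 (R(P, S) = sqrt(1/12 - 43) = sqrt(-515/12) = I*sqrt(1545)/6)
(g(8) + N(214))*(R(-563, -534) + 197602) = (8 + sqrt(2)*sqrt(214))*(I*sqrt(1545)/6 + 197602) = (8 + 2*sqrt(107))*(197602 + I*sqrt(1545)/6)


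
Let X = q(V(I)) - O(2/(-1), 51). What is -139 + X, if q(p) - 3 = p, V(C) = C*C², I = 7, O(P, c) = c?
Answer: 156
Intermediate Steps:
V(C) = C³
q(p) = 3 + p
X = 295 (X = (3 + 7³) - 1*51 = (3 + 343) - 51 = 346 - 51 = 295)
-139 + X = -139 + 295 = 156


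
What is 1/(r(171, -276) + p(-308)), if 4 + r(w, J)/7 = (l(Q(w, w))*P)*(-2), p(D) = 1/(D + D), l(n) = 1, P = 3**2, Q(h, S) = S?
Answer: -616/94865 ≈ -0.0064934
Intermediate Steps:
P = 9
p(D) = 1/(2*D)
r(w, J) = -154 (r(w, J) = -28 + 7*((1*9)*(-2)) = -28 + 7*(9*(-2)) = -28 + 7*(-18) = -28 - 126 = -154)
1/(r(171, -276) + p(-308)) = 1/(-154 + (1/2)/(-308)) = 1/(-154 + (1/2)*(-1/308)) = 1/(-154 - 1/616) = 1/(-94865/616) = -616/94865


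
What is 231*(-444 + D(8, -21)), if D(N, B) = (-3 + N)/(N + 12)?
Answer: -410025/4 ≈ -1.0251e+5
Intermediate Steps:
D(N, B) = (-3 + N)/(12 + N)
231*(-444 + D(8, -21)) = 231*(-444 + (-3 + 8)/(12 + 8)) = 231*(-444 + 5/20) = 231*(-444 + (1/20)*5) = 231*(-444 + 1/4) = 231*(-1775/4) = -410025/4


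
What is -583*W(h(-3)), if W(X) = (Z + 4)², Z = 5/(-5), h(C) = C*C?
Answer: -5247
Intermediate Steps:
h(C) = C²
Z = -1 (Z = 5*(-⅕) = -1)
W(X) = 9 (W(X) = (-1 + 4)² = 3² = 9)
-583*W(h(-3)) = -583*9 = -5247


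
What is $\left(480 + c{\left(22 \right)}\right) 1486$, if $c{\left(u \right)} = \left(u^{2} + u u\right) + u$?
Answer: $2184420$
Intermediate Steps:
$c{\left(u \right)} = u + 2 u^{2}$ ($c{\left(u \right)} = \left(u^{2} + u^{2}\right) + u = 2 u^{2} + u = u + 2 u^{2}$)
$\left(480 + c{\left(22 \right)}\right) 1486 = \left(480 + 22 \left(1 + 2 \cdot 22\right)\right) 1486 = \left(480 + 22 \left(1 + 44\right)\right) 1486 = \left(480 + 22 \cdot 45\right) 1486 = \left(480 + 990\right) 1486 = 1470 \cdot 1486 = 2184420$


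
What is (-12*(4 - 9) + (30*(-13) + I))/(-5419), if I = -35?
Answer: 365/5419 ≈ 0.067356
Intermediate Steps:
(-12*(4 - 9) + (30*(-13) + I))/(-5419) = (-12*(4 - 9) + (30*(-13) - 35))/(-5419) = (-12*(-5) + (-390 - 35))*(-1/5419) = (60 - 425)*(-1/5419) = -365*(-1/5419) = 365/5419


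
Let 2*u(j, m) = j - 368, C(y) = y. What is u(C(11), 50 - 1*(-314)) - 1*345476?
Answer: -691309/2 ≈ -3.4565e+5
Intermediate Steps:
u(j, m) = -184 + j/2 (u(j, m) = (j - 368)/2 = (-368 + j)/2 = -184 + j/2)
u(C(11), 50 - 1*(-314)) - 1*345476 = (-184 + (1/2)*11) - 1*345476 = (-184 + 11/2) - 345476 = -357/2 - 345476 = -691309/2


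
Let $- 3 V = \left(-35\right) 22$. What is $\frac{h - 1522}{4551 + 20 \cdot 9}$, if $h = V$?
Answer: $- \frac{3796}{14193} \approx -0.26746$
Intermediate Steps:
$V = \frac{770}{3}$ ($V = - \frac{\left(-35\right) 22}{3} = \left(- \frac{1}{3}\right) \left(-770\right) = \frac{770}{3} \approx 256.67$)
$h = \frac{770}{3} \approx 256.67$
$\frac{h - 1522}{4551 + 20 \cdot 9} = \frac{\frac{770}{3} - 1522}{4551 + 20 \cdot 9} = - \frac{3796}{3 \left(4551 + 180\right)} = - \frac{3796}{3 \cdot 4731} = \left(- \frac{3796}{3}\right) \frac{1}{4731} = - \frac{3796}{14193}$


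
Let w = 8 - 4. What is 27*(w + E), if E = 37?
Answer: 1107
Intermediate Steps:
w = 4
27*(w + E) = 27*(4 + 37) = 27*41 = 1107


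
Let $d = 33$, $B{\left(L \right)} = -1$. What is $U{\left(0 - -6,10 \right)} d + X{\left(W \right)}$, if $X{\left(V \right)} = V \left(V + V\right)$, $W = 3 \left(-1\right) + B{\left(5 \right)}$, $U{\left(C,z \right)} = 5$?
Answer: $197$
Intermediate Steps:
$W = -4$ ($W = 3 \left(-1\right) - 1 = -3 - 1 = -4$)
$X{\left(V \right)} = 2 V^{2}$ ($X{\left(V \right)} = V 2 V = 2 V^{2}$)
$U{\left(0 - -6,10 \right)} d + X{\left(W \right)} = 5 \cdot 33 + 2 \left(-4\right)^{2} = 165 + 2 \cdot 16 = 165 + 32 = 197$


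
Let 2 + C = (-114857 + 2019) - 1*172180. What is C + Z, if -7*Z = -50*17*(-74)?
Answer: -2058040/7 ≈ -2.9401e+5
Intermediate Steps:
Z = -62900/7 (Z = -(-50*17)*(-74)/7 = -(-850)*(-74)/7 = -1/7*62900 = -62900/7 ≈ -8985.7)
C = -285020 (C = -2 + ((-114857 + 2019) - 1*172180) = -2 + (-112838 - 172180) = -2 - 285018 = -285020)
C + Z = -285020 - 62900/7 = -2058040/7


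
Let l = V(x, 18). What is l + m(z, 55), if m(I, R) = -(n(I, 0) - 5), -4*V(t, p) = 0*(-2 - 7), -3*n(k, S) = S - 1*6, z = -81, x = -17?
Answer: 3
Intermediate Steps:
n(k, S) = 2 - S/3 (n(k, S) = -(S - 1*6)/3 = -(S - 6)/3 = -(-6 + S)/3 = 2 - S/3)
V(t, p) = 0 (V(t, p) = -0*(-2 - 7) = -0*(-9) = -1/4*0 = 0)
m(I, R) = 3 (m(I, R) = -((2 - 1/3*0) - 5) = -((2 + 0) - 5) = -(2 - 5) = -1*(-3) = 3)
l = 0
l + m(z, 55) = 0 + 3 = 3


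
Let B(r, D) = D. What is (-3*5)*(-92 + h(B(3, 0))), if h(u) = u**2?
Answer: 1380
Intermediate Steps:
(-3*5)*(-92 + h(B(3, 0))) = (-3*5)*(-92 + 0**2) = -15*(-92 + 0) = -15*(-92) = 1380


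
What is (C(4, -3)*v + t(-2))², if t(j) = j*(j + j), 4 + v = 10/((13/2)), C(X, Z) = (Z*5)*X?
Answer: 4096576/169 ≈ 24240.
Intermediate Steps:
C(X, Z) = 5*X*Z (C(X, Z) = (5*Z)*X = 5*X*Z)
v = -32/13 (v = -4 + 10/((13/2)) = -4 + 10/((13*(½))) = -4 + 10/(13/2) = -4 + 10*(2/13) = -4 + 20/13 = -32/13 ≈ -2.4615)
t(j) = 2*j² (t(j) = j*(2*j) = 2*j²)
(C(4, -3)*v + t(-2))² = ((5*4*(-3))*(-32/13) + 2*(-2)²)² = (-60*(-32/13) + 2*4)² = (1920/13 + 8)² = (2024/13)² = 4096576/169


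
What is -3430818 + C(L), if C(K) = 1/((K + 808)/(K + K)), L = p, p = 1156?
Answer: -1684531060/491 ≈ -3.4308e+6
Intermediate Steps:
L = 1156
C(K) = 2*K/(808 + K) (C(K) = 1/((808 + K)/((2*K))) = 1/((808 + K)*(1/(2*K))) = 1/((808 + K)/(2*K)) = 2*K/(808 + K))
-3430818 + C(L) = -3430818 + 2*1156/(808 + 1156) = -3430818 + 2*1156/1964 = -3430818 + 2*1156*(1/1964) = -3430818 + 578/491 = -1684531060/491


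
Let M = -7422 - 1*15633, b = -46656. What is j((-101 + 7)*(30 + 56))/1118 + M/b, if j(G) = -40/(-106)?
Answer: 227839015/460759104 ≈ 0.49449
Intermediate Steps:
j(G) = 20/53 (j(G) = -40*(-1/106) = 20/53)
M = -23055 (M = -7422 - 15633 = -23055)
j((-101 + 7)*(30 + 56))/1118 + M/b = (20/53)/1118 - 23055/(-46656) = (20/53)*(1/1118) - 23055*(-1/46656) = 10/29627 + 7685/15552 = 227839015/460759104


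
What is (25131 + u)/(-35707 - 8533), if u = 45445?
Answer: -4411/2765 ≈ -1.5953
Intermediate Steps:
(25131 + u)/(-35707 - 8533) = (25131 + 45445)/(-35707 - 8533) = 70576/(-44240) = 70576*(-1/44240) = -4411/2765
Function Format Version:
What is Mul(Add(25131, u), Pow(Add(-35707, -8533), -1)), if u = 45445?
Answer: Rational(-4411, 2765) ≈ -1.5953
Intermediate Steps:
Mul(Add(25131, u), Pow(Add(-35707, -8533), -1)) = Mul(Add(25131, 45445), Pow(Add(-35707, -8533), -1)) = Mul(70576, Pow(-44240, -1)) = Mul(70576, Rational(-1, 44240)) = Rational(-4411, 2765)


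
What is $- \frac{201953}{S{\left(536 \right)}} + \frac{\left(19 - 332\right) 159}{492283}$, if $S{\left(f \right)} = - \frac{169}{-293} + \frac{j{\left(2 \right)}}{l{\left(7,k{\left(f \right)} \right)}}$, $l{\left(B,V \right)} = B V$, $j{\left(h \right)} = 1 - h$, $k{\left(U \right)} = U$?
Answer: $- \frac{109293849539919629}{312006503985} \approx -3.5029 \cdot 10^{5}$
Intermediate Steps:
$S{\left(f \right)} = \frac{169}{293} - \frac{1}{7 f}$ ($S{\left(f \right)} = - \frac{169}{-293} + \frac{1 - 2}{7 f} = \left(-169\right) \left(- \frac{1}{293}\right) + \left(1 - 2\right) \frac{1}{7 f} = \frac{169}{293} - \frac{1}{7 f}$)
$- \frac{201953}{S{\left(536 \right)}} + \frac{\left(19 - 332\right) 159}{492283} = - \frac{201953}{\frac{1}{2051} \cdot \frac{1}{536} \left(-293 + 1183 \cdot 536\right)} + \frac{\left(19 - 332\right) 159}{492283} = - \frac{201953}{\frac{1}{2051} \cdot \frac{1}{536} \left(-293 + 634088\right)} + \left(-313\right) 159 \cdot \frac{1}{492283} = - \frac{201953}{\frac{1}{2051} \cdot \frac{1}{536} \cdot 633795} - \frac{49767}{492283} = - \frac{201953}{\frac{633795}{1099336}} - \frac{49767}{492283} = \left(-201953\right) \frac{1099336}{633795} - \frac{49767}{492283} = - \frac{222014203208}{633795} - \frac{49767}{492283} = - \frac{109293849539919629}{312006503985}$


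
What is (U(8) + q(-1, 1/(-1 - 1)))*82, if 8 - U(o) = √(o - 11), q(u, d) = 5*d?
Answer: 451 - 82*I*√3 ≈ 451.0 - 142.03*I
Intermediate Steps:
U(o) = 8 - √(-11 + o) (U(o) = 8 - √(o - 11) = 8 - √(-11 + o))
(U(8) + q(-1, 1/(-1 - 1)))*82 = ((8 - √(-11 + 8)) + 5/(-1 - 1))*82 = ((8 - √(-3)) + 5/(-2))*82 = ((8 - I*√3) + 5*(-½))*82 = ((8 - I*√3) - 5/2)*82 = (11/2 - I*√3)*82 = 451 - 82*I*√3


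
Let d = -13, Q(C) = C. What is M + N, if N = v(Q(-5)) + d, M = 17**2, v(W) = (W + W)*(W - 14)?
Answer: 466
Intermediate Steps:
v(W) = 2*W*(-14 + W) (v(W) = (2*W)*(-14 + W) = 2*W*(-14 + W))
M = 289
N = 177 (N = 2*(-5)*(-14 - 5) - 13 = 2*(-5)*(-19) - 13 = 190 - 13 = 177)
M + N = 289 + 177 = 466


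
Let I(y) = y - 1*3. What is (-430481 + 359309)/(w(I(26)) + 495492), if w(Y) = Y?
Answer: -71172/495515 ≈ -0.14363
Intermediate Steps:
I(y) = -3 + y (I(y) = y - 3 = -3 + y)
(-430481 + 359309)/(w(I(26)) + 495492) = (-430481 + 359309)/((-3 + 26) + 495492) = -71172/(23 + 495492) = -71172/495515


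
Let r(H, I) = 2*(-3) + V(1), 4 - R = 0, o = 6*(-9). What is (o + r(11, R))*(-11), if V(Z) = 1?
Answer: 649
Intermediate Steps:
o = -54
R = 4 (R = 4 - 1*0 = 4 + 0 = 4)
r(H, I) = -5 (r(H, I) = 2*(-3) + 1 = -6 + 1 = -5)
(o + r(11, R))*(-11) = (-54 - 5)*(-11) = -59*(-11) = 649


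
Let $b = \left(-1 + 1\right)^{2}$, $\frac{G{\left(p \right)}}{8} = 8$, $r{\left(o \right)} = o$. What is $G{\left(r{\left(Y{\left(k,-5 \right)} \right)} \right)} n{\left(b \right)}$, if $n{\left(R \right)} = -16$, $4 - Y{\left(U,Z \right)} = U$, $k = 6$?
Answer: $-1024$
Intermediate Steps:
$Y{\left(U,Z \right)} = 4 - U$
$G{\left(p \right)} = 64$ ($G{\left(p \right)} = 8 \cdot 8 = 64$)
$b = 0$ ($b = 0^{2} = 0$)
$G{\left(r{\left(Y{\left(k,-5 \right)} \right)} \right)} n{\left(b \right)} = 64 \left(-16\right) = -1024$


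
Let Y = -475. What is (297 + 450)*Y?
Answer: -354825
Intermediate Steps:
(297 + 450)*Y = (297 + 450)*(-475) = 747*(-475) = -354825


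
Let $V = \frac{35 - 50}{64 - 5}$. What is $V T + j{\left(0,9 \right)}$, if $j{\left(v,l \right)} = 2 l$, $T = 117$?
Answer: $- \frac{693}{59} \approx -11.746$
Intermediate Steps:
$V = - \frac{15}{59} \approx -0.25424$
$V T + j{\left(0,9 \right)} = \left(- \frac{15}{59}\right) 117 + 2 \cdot 9 = - \frac{1755}{59} + 18 = - \frac{693}{59}$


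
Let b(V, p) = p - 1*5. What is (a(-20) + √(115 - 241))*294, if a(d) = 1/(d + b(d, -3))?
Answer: -21/2 + 882*I*√14 ≈ -10.5 + 3300.1*I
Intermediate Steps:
b(V, p) = -5 + p (b(V, p) = p - 5 = -5 + p)
a(d) = 1/(-8 + d) (a(d) = 1/(d + (-5 - 3)) = 1/(d - 8) = 1/(-8 + d))
(a(-20) + √(115 - 241))*294 = (1/(-8 - 20) + √(115 - 241))*294 = (1/(-28) + √(-126))*294 = (-1/28 + 3*I*√14)*294 = -21/2 + 882*I*√14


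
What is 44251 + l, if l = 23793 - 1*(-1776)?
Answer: 69820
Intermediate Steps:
l = 25569 (l = 23793 + 1776 = 25569)
44251 + l = 44251 + 25569 = 69820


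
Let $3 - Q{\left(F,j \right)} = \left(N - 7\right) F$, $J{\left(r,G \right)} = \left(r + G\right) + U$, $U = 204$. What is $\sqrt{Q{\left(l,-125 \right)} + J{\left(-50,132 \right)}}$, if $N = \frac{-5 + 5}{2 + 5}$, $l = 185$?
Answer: $12 \sqrt{11} \approx 39.799$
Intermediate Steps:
$J{\left(r,G \right)} = 204 + G + r$ ($J{\left(r,G \right)} = \left(r + G\right) + 204 = \left(G + r\right) + 204 = 204 + G + r$)
$N = 0$ ($N = \frac{0}{7} = 0 \cdot \frac{1}{7} = 0$)
$Q{\left(F,j \right)} = 3 + 7 F$ ($Q{\left(F,j \right)} = 3 - \left(0 - 7\right) F = 3 - - 7 F = 3 + 7 F$)
$\sqrt{Q{\left(l,-125 \right)} + J{\left(-50,132 \right)}} = \sqrt{\left(3 + 7 \cdot 185\right) + \left(204 + 132 - 50\right)} = \sqrt{\left(3 + 1295\right) + 286} = \sqrt{1298 + 286} = \sqrt{1584} = 12 \sqrt{11}$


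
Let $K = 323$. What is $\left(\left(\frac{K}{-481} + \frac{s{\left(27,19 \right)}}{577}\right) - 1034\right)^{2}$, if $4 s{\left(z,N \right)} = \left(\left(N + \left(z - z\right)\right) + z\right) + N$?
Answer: $\frac{1319298617049777001}{1232428581904} \approx 1.0705 \cdot 10^{6}$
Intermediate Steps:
$s{\left(z,N \right)} = \frac{N}{2} + \frac{z}{4}$ ($s{\left(z,N \right)} = \frac{\left(\left(N + \left(z - z\right)\right) + z\right) + N}{4} = \frac{\left(\left(N + 0\right) + z\right) + N}{4} = \frac{\left(N + z\right) + N}{4} = \frac{z + 2 N}{4} = \frac{N}{2} + \frac{z}{4}$)
$\left(\left(\frac{K}{-481} + \frac{s{\left(27,19 \right)}}{577}\right) - 1034\right)^{2} = \left(\left(\frac{323}{-481} + \frac{\frac{1}{2} \cdot 19 + \frac{1}{4} \cdot 27}{577}\right) - 1034\right)^{2} = \left(\left(323 \left(- \frac{1}{481}\right) + \left(\frac{19}{2} + \frac{27}{4}\right) \frac{1}{577}\right) - 1034\right)^{2} = \left(\left(- \frac{323}{481} + \frac{65}{4} \cdot \frac{1}{577}\right) - 1034\right)^{2} = \left(\left(- \frac{323}{481} + \frac{65}{2308}\right) - 1034\right)^{2} = \left(- \frac{714219}{1110148} - 1034\right)^{2} = \left(- \frac{1148607251}{1110148}\right)^{2} = \frac{1319298617049777001}{1232428581904}$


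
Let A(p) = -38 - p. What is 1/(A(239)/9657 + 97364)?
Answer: 9657/940243871 ≈ 1.0271e-5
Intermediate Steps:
1/(A(239)/9657 + 97364) = 1/((-38 - 1*239)/9657 + 97364) = 1/((-38 - 239)*(1/9657) + 97364) = 1/(-277*1/9657 + 97364) = 1/(-277/9657 + 97364) = 1/(940243871/9657) = 9657/940243871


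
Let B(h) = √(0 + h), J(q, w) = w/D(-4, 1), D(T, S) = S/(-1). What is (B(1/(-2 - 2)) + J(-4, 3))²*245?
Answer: 8575/4 - 735*I ≈ 2143.8 - 735.0*I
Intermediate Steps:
D(T, S) = -S (D(T, S) = S*(-1) = -S)
J(q, w) = -w (J(q, w) = w/((-1*1)) = w/(-1) = w*(-1) = -w)
B(h) = √h
(B(1/(-2 - 2)) + J(-4, 3))²*245 = (√(1/(-2 - 2)) - 1*3)²*245 = (√(1/(-4)) - 3)²*245 = (√(-¼) - 3)²*245 = (I/2 - 3)²*245 = (-3 + I/2)²*245 = 245*(-3 + I/2)²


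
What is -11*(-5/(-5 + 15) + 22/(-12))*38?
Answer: 2926/3 ≈ 975.33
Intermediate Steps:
-11*(-5/(-5 + 15) + 22/(-12))*38 = -11*(-5/10 + 22*(-1/12))*38 = -11*(-5*1/10 - 11/6)*38 = -11*(-1/2 - 11/6)*38 = -11*(-7/3)*38 = (77/3)*38 = 2926/3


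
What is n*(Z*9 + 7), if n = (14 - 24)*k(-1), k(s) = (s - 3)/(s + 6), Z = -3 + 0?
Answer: -160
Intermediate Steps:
Z = -3
k(s) = (-3 + s)/(6 + s)
n = 8 (n = (14 - 24)*((-3 - 1)/(6 - 1)) = -10*(-4)/5 = -2*(-4) = -10*(-⅘) = 8)
n*(Z*9 + 7) = 8*(-3*9 + 7) = 8*(-27 + 7) = 8*(-20) = -160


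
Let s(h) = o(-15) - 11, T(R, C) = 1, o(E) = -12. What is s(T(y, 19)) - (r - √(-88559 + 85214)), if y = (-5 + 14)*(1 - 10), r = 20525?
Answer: -20548 + I*√3345 ≈ -20548.0 + 57.836*I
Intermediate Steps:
y = -81 (y = 9*(-9) = -81)
s(h) = -23 (s(h) = -12 - 11 = -23)
s(T(y, 19)) - (r - √(-88559 + 85214)) = -23 - (20525 - √(-88559 + 85214)) = -23 - (20525 - √(-3345)) = -23 - (20525 - I*√3345) = -23 + (-20525 + I*√3345) = -20548 + I*√3345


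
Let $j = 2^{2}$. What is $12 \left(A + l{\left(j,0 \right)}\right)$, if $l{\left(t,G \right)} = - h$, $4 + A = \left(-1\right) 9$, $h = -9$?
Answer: $-48$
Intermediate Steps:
$j = 4$
$A = -13$ ($A = -4 - 9 = -13$)
$l{\left(t,G \right)} = 9$ ($l{\left(t,G \right)} = \left(-1\right) \left(-9\right) = 9$)
$12 \left(A + l{\left(j,0 \right)}\right) = 12 \left(-13 + 9\right) = 12 \left(-4\right) = -48$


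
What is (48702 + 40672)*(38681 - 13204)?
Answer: 2276981398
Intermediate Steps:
(48702 + 40672)*(38681 - 13204) = 89374*25477 = 2276981398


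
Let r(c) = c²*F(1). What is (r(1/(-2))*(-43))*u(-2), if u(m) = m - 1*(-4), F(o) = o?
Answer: -43/2 ≈ -21.500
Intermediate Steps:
r(c) = c² (r(c) = c²*1 = c²)
u(m) = 4 + m (u(m) = m + 4 = 4 + m)
(r(1/(-2))*(-43))*u(-2) = ((1/(-2))²*(-43))*(4 - 2) = ((-½)²*(-43))*2 = ((¼)*(-43))*2 = -43/4*2 = -43/2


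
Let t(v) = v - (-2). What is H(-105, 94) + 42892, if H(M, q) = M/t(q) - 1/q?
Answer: 64507907/1504 ≈ 42891.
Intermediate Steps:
t(v) = 2 + v (t(v) = v - 1*(-2) = v + 2 = 2 + v)
H(M, q) = -1/q + M/(2 + q) (H(M, q) = M/(2 + q) - 1/q = -1/q + M/(2 + q))
H(-105, 94) + 42892 = (-2 - 1*94 - 105*94)/(94*(2 + 94)) + 42892 = (1/94)*(-2 - 94 - 9870)/96 + 42892 = (1/94)*(1/96)*(-9966) + 42892 = -1661/1504 + 42892 = 64507907/1504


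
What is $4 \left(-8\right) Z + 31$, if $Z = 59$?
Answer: $-1857$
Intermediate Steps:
$4 \left(-8\right) Z + 31 = 4 \left(-8\right) 59 + 31 = \left(-32\right) 59 + 31 = -1888 + 31 = -1857$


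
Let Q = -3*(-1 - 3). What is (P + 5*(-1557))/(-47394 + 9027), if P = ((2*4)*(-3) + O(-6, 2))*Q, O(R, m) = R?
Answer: 905/4263 ≈ 0.21229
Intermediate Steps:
Q = 12 (Q = -3*(-4) = 12)
P = -360 (P = ((2*4)*(-3) - 6)*12 = (8*(-3) - 6)*12 = (-24 - 6)*12 = -30*12 = -360)
(P + 5*(-1557))/(-47394 + 9027) = (-360 + 5*(-1557))/(-47394 + 9027) = (-360 - 7785)/(-38367) = -8145*(-1/38367) = 905/4263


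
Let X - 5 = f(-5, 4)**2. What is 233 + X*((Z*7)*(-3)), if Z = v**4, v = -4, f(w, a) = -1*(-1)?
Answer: -32023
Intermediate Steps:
f(w, a) = 1
X = 6 (X = 5 + 1**2 = 5 + 1 = 6)
Z = 256 (Z = (-4)**4 = 256)
233 + X*((Z*7)*(-3)) = 233 + 6*((256*7)*(-3)) = 233 + 6*(1792*(-3)) = 233 + 6*(-5376) = 233 - 32256 = -32023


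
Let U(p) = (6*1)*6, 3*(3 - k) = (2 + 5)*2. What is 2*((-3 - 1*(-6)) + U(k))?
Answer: 78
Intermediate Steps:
k = -5/3 (k = 3 - (2 + 5)*2/3 = 3 - 7*2/3 = 3 - ⅓*14 = 3 - 14/3 = -5/3 ≈ -1.6667)
U(p) = 36 (U(p) = 6*6 = 36)
2*((-3 - 1*(-6)) + U(k)) = 2*((-3 - 1*(-6)) + 36) = 2*((-3 + 6) + 36) = 2*(3 + 36) = 2*39 = 78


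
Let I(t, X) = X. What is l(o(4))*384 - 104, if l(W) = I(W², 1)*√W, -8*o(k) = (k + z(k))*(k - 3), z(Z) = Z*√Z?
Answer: -104 + 192*I*√6 ≈ -104.0 + 470.3*I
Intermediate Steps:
z(Z) = Z^(3/2)
o(k) = -(-3 + k)*(k + k^(3/2))/8 (o(k) = -(k + k^(3/2))*(k - 3)/8 = -(k + k^(3/2))*(-3 + k)/8 = -(-3 + k)*(k + k^(3/2))/8)
l(W) = √W (l(W) = 1*√W = √W)
l(o(4))*384 - 104 = √(-⅛*4² - 4^(5/2)/8 + (3/8)*4 + 3*4^(3/2)/8)*384 - 104 = √(-⅛*16 - ⅛*32 + 3/2 + (3/8)*8)*384 - 104 = √(-2 - 4 + 3/2 + 3)*384 - 104 = √(-3/2)*384 - 104 = (I*√6/2)*384 - 104 = 192*I*√6 - 104 = -104 + 192*I*√6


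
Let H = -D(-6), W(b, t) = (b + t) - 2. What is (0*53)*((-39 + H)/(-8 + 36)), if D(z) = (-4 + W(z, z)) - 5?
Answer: 0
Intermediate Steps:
W(b, t) = -2 + b + t
D(z) = -11 + 2*z (D(z) = (-4 + (-2 + z + z)) - 5 = (-4 + (-2 + 2*z)) - 5 = (-6 + 2*z) - 5 = -11 + 2*z)
H = 23 (H = -(-11 + 2*(-6)) = -(-11 - 12) = -1*(-23) = 23)
(0*53)*((-39 + H)/(-8 + 36)) = (0*53)*((-39 + 23)/(-8 + 36)) = 0*(-16/28) = 0*(-16*1/28) = 0*(-4/7) = 0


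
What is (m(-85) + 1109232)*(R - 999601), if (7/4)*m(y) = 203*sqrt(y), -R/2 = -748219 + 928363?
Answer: -1508432395248 - 157747124*I*sqrt(85) ≈ -1.5084e+12 - 1.4544e+9*I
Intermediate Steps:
R = -360288 (R = -2*(-748219 + 928363) = -2*180144 = -360288)
m(y) = 116*sqrt(y) (m(y) = 4*(203*sqrt(y))/7 = 116*sqrt(y))
(m(-85) + 1109232)*(R - 999601) = (116*sqrt(-85) + 1109232)*(-360288 - 999601) = (116*(I*sqrt(85)) + 1109232)*(-1359889) = (116*I*sqrt(85) + 1109232)*(-1359889) = (1109232 + 116*I*sqrt(85))*(-1359889) = -1508432395248 - 157747124*I*sqrt(85)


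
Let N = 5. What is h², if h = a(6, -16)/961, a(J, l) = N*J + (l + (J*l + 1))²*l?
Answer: 38850775236/923521 ≈ 42068.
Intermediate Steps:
a(J, l) = 5*J + l*(1 + l + J*l)² (a(J, l) = 5*J + (l + (J*l + 1))²*l = 5*J + (l + (1 + J*l))²*l = 5*J + (1 + l + J*l)²*l = 5*J + l*(1 + l + J*l)²)
h = -197106/961 (h = (5*6 - 16*(1 - 16 + 6*(-16))²)/961 = (30 - 16*(1 - 16 - 96)²)*(1/961) = (30 - 16*(-111)²)*(1/961) = (30 - 16*12321)*(1/961) = (30 - 197136)*(1/961) = -197106*1/961 = -197106/961 ≈ -205.10)
h² = (-197106/961)² = 38850775236/923521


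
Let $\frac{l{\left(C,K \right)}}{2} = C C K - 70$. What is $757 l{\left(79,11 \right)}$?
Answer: $103831634$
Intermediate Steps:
$l{\left(C,K \right)} = -140 + 2 K C^{2}$ ($l{\left(C,K \right)} = 2 \left(C C K - 70\right) = 2 \left(C^{2} K - 70\right) = 2 \left(K C^{2} - 70\right) = 2 \left(-70 + K C^{2}\right) = -140 + 2 K C^{2}$)
$757 l{\left(79,11 \right)} = 757 \left(-140 + 2 \cdot 11 \cdot 79^{2}\right) = 757 \left(-140 + 2 \cdot 11 \cdot 6241\right) = 757 \left(-140 + 137302\right) = 757 \cdot 137162 = 103831634$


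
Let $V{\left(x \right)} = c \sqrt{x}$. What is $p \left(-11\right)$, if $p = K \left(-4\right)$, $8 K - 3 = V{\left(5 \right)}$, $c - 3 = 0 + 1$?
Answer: $\frac{33}{2} + 22 \sqrt{5} \approx 65.693$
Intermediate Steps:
$c = 4$ ($c = 3 + \left(0 + 1\right) = 3 + 1 = 4$)
$V{\left(x \right)} = 4 \sqrt{x}$
$K = \frac{3}{8} + \frac{\sqrt{5}}{2}$ ($K = \frac{3}{8} + \frac{4 \sqrt{5}}{8} = \frac{3}{8} + \frac{\sqrt{5}}{2} \approx 1.493$)
$p = - \frac{3}{2} - 2 \sqrt{5}$ ($p = \left(\frac{3}{8} + \frac{\sqrt{5}}{2}\right) \left(-4\right) = - \frac{3}{2} - 2 \sqrt{5} \approx -5.9721$)
$p \left(-11\right) = \left(- \frac{3}{2} - 2 \sqrt{5}\right) \left(-11\right) = \frac{33}{2} + 22 \sqrt{5}$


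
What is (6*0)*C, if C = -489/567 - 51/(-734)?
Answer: 0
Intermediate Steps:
C = -110003/138726 (C = -489*1/567 - 51*(-1/734) = -163/189 + 51/734 = -110003/138726 ≈ -0.79295)
(6*0)*C = (6*0)*(-110003/138726) = 0*(-110003/138726) = 0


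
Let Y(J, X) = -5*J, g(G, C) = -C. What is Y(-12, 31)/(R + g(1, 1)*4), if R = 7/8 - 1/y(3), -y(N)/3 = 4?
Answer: -1440/73 ≈ -19.726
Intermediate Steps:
y(N) = -12 (y(N) = -3*4 = -12)
R = 23/24 (R = 7/8 - 1/(-12) = 7*(1/8) - 1*(-1/12) = 7/8 + 1/12 = 23/24 ≈ 0.95833)
Y(-12, 31)/(R + g(1, 1)*4) = (-5*(-12))/(23/24 - 1*1*4) = 60/(23/24 - 1*4) = 60/(23/24 - 4) = 60/(-73/24) = 60*(-24/73) = -1440/73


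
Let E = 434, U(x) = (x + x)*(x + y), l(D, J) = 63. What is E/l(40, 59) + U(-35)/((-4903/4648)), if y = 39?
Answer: 12016946/44127 ≈ 272.33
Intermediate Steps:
U(x) = 2*x*(39 + x) (U(x) = (x + x)*(x + 39) = (2*x)*(39 + x) = 2*x*(39 + x))
E/l(40, 59) + U(-35)/((-4903/4648)) = 434/63 + (2*(-35)*(39 - 35))/((-4903/4648)) = 434*(1/63) + (2*(-35)*4)/((-4903*1/4648)) = 62/9 - 280/(-4903/4648) = 62/9 - 280*(-4648/4903) = 62/9 + 1301440/4903 = 12016946/44127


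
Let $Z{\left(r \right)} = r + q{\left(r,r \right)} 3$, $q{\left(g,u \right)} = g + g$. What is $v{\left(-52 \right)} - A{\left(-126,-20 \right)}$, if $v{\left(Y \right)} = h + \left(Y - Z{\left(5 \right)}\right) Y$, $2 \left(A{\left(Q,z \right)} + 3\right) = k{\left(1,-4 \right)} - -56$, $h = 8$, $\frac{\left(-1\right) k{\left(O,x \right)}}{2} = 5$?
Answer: $4512$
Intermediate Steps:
$k{\left(O,x \right)} = -10$ ($k{\left(O,x \right)} = \left(-2\right) 5 = -10$)
$q{\left(g,u \right)} = 2 g$
$A{\left(Q,z \right)} = 20$ ($A{\left(Q,z \right)} = -3 + \frac{-10 - -56}{2} = -3 + \frac{-10 + 56}{2} = -3 + \frac{1}{2} \cdot 46 = -3 + 23 = 20$)
$Z{\left(r \right)} = 7 r$ ($Z{\left(r \right)} = r + 2 r 3 = r + 6 r = 7 r$)
$v{\left(Y \right)} = 8 + Y \left(-35 + Y\right)$ ($v{\left(Y \right)} = 8 + \left(Y - 7 \cdot 5\right) Y = 8 + \left(Y - 35\right) Y = 8 + \left(-35 + Y\right) Y = 8 + Y \left(-35 + Y\right)$)
$v{\left(-52 \right)} - A{\left(-126,-20 \right)} = \left(8 + \left(-52\right)^{2} - -1820\right) - 20 = \left(8 + 2704 + 1820\right) - 20 = 4532 - 20 = 4512$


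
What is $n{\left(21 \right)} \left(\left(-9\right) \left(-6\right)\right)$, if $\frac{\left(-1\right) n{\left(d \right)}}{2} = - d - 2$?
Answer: $2484$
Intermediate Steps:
$n{\left(d \right)} = 4 + 2 d$ ($n{\left(d \right)} = - 2 \left(- d - 2\right) = - 2 \left(-2 - d\right) = 4 + 2 d$)
$n{\left(21 \right)} \left(\left(-9\right) \left(-6\right)\right) = \left(4 + 2 \cdot 21\right) \left(\left(-9\right) \left(-6\right)\right) = \left(4 + 42\right) 54 = 46 \cdot 54 = 2484$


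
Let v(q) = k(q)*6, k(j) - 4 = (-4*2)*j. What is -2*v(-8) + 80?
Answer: -736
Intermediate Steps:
k(j) = 4 - 8*j (k(j) = 4 + (-4*2)*j = 4 - 8*j)
v(q) = 24 - 48*q (v(q) = (4 - 8*q)*6 = 24 - 48*q)
-2*v(-8) + 80 = -2*(24 - 48*(-8)) + 80 = -2*(24 + 384) + 80 = -2*408 + 80 = -816 + 80 = -736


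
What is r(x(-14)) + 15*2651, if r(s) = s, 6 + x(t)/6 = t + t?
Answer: 39561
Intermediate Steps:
x(t) = -36 + 12*t (x(t) = -36 + 6*(t + t) = -36 + 6*(2*t) = -36 + 12*t)
r(x(-14)) + 15*2651 = (-36 + 12*(-14)) + 15*2651 = (-36 - 168) + 39765 = -204 + 39765 = 39561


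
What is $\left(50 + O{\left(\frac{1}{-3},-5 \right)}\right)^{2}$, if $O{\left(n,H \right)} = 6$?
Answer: $3136$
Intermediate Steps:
$\left(50 + O{\left(\frac{1}{-3},-5 \right)}\right)^{2} = \left(50 + 6\right)^{2} = 56^{2} = 3136$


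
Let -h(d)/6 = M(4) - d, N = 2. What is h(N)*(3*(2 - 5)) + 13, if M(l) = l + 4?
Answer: 337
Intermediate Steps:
M(l) = 4 + l
h(d) = -48 + 6*d (h(d) = -6*((4 + 4) - d) = -6*(8 - d) = -48 + 6*d)
h(N)*(3*(2 - 5)) + 13 = (-48 + 6*2)*(3*(2 - 5)) + 13 = (-48 + 12)*(3*(-3)) + 13 = -36*(-9) + 13 = 324 + 13 = 337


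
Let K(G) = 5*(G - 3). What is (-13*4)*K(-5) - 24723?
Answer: -22643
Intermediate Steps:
K(G) = -15 + 5*G (K(G) = 5*(-3 + G) = -15 + 5*G)
(-13*4)*K(-5) - 24723 = (-13*4)*(-15 + 5*(-5)) - 24723 = -52*(-15 - 25) - 24723 = -52*(-40) - 24723 = 2080 - 24723 = -22643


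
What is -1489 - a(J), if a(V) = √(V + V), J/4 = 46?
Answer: -1489 - 4*√23 ≈ -1508.2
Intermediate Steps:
J = 184 (J = 4*46 = 184)
a(V) = √2*√V (a(V) = √(2*V) = √2*√V)
-1489 - a(J) = -1489 - √2*√184 = -1489 - √2*2*√46 = -1489 - 4*√23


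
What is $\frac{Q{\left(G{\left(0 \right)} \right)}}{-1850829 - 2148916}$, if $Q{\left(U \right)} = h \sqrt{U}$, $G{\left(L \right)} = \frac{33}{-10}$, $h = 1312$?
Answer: $- \frac{656 i \sqrt{330}}{19998725} \approx - 0.00059588 i$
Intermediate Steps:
$G{\left(L \right)} = - \frac{33}{10}$ ($G{\left(L \right)} = 33 \left(- \frac{1}{10}\right) = - \frac{33}{10}$)
$Q{\left(U \right)} = 1312 \sqrt{U}$
$\frac{Q{\left(G{\left(0 \right)} \right)}}{-1850829 - 2148916} = \frac{1312 \sqrt{- \frac{33}{10}}}{-1850829 - 2148916} = \frac{1312 \frac{i \sqrt{330}}{10}}{-3999745} = \frac{656 i \sqrt{330}}{5} \left(- \frac{1}{3999745}\right) = - \frac{656 i \sqrt{330}}{19998725}$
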